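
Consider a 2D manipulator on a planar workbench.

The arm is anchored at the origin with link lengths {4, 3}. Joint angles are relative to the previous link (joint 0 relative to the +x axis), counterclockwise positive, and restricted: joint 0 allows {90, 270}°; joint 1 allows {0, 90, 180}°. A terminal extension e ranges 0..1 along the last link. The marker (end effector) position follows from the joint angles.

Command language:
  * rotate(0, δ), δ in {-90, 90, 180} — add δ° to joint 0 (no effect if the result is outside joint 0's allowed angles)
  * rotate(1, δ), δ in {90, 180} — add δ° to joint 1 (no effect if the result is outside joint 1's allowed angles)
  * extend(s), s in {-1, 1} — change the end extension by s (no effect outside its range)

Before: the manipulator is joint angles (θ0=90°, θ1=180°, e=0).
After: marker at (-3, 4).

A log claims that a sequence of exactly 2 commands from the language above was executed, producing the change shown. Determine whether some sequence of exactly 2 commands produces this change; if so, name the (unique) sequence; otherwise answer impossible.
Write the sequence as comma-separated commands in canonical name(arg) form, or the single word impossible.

rotate(1, 180), rotate(1, 90)

key: running rotate(1, 90) before rotate(1, 180) would end elsewhere — order is forced
t0: joint angles (θ0=90°, θ1=180°, e=0)
t=1 rotate(1, 180) ⇒ joint angles (θ0=90°, θ1=0°, e=0)
t=2 rotate(1, 90) ⇒ joint angles (θ0=90°, θ1=90°, e=0)
no other 2-command option fits: unique.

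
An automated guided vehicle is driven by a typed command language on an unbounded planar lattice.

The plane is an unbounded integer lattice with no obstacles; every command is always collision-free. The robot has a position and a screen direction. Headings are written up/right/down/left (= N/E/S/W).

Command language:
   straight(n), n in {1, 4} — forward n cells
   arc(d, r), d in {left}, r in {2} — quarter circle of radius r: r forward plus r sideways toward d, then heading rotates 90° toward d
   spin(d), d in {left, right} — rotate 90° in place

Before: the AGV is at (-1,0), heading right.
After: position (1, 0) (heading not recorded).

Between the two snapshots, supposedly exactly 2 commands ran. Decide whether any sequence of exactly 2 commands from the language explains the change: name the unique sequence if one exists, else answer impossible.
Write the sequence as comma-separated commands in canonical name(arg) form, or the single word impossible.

straight(1), straight(1)

start: at (-1,0), heading right
step 1 (straight(1)): at (0,0), heading right
step 2 (straight(1)): at (1,0), heading right
no other 2-command option fits: unique.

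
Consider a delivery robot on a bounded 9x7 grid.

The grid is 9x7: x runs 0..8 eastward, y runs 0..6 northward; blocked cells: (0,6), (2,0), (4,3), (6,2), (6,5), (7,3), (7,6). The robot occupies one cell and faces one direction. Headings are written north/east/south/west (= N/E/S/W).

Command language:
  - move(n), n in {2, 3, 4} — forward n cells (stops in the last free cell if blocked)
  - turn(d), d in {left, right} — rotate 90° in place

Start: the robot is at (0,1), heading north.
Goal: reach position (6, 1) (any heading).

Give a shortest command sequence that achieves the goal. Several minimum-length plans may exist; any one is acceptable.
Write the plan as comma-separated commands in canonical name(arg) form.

t0: at (0,1), heading north
t=1 turn(right) ⇒ at (0,1), heading east
t=2 move(4) ⇒ at (4,1), heading east
t=3 move(2) ⇒ at (6,1), heading east
nothing shorter than 3 reaches the goal.

turn(right), move(4), move(2)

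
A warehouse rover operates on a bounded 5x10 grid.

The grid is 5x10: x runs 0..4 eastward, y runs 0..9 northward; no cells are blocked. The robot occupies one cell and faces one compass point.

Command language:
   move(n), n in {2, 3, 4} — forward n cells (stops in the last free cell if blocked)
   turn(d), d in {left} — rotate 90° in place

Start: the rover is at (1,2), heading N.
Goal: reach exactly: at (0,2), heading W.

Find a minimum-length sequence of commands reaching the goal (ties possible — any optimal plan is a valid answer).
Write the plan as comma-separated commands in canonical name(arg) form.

t0: at (1,2), heading N
[1] after turn(left): at (1,2), heading W
[2] after move(4): at (0,2), heading W
no 1-step plan works, so 2 is optimal.

turn(left), move(4)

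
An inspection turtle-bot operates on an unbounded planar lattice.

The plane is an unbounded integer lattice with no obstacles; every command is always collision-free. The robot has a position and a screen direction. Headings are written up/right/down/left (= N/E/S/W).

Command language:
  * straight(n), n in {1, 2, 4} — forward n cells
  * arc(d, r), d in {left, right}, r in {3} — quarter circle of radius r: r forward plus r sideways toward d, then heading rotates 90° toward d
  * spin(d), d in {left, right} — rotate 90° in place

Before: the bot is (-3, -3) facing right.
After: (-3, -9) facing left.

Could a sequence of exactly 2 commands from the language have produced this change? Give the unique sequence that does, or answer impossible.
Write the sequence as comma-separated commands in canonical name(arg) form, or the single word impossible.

key: cell and facing (now W) both changed — the 2 commands mix motion and turning
begin: (-3, -3) facing right
1. arc(right, 3) → (0, -6) facing down
2. arc(right, 3) → (-3, -9) facing left
no other 2-command option fits: unique.

arc(right, 3), arc(right, 3)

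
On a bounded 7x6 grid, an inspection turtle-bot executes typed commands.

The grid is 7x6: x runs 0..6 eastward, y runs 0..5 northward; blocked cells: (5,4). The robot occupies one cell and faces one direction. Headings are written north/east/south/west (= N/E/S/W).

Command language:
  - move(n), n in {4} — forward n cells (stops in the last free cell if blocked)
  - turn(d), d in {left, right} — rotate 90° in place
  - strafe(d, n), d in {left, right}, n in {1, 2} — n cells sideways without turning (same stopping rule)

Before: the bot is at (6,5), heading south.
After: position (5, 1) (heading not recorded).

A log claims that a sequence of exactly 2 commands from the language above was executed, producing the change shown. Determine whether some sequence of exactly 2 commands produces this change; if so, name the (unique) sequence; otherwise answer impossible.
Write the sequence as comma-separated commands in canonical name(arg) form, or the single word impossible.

move(4), strafe(right, 1)

key: order matters: swapping move(4) and strafe(right, 1) lands elsewhere
begin: at (6,5), heading south
t=1 move(4) ⇒ at (6,1), heading south
t=2 strafe(right, 1) ⇒ at (5,1), heading south
no rival 2-sequence matches.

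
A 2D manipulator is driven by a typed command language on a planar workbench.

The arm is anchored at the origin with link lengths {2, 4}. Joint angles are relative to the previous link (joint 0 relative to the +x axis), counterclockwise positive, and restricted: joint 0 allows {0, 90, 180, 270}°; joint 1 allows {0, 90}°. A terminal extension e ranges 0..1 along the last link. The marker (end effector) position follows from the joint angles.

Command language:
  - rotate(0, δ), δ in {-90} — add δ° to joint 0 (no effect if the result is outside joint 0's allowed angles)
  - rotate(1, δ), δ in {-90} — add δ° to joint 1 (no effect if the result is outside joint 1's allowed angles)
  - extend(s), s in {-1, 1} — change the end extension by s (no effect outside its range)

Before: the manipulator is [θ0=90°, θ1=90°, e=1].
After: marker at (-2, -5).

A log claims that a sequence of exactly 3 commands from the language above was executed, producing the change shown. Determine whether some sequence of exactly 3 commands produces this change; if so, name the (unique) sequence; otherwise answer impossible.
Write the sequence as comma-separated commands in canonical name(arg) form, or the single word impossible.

rotate(0, -90), rotate(0, -90), rotate(0, -90)

start: [θ0=90°, θ1=90°, e=1]
t=1 rotate(0, -90) ⇒ [θ0=0°, θ1=90°, e=1]
t=2 rotate(0, -90) ⇒ [θ0=270°, θ1=90°, e=1]
t=3 rotate(0, -90) ⇒ [θ0=180°, θ1=90°, e=1]
no rival 3-sequence matches.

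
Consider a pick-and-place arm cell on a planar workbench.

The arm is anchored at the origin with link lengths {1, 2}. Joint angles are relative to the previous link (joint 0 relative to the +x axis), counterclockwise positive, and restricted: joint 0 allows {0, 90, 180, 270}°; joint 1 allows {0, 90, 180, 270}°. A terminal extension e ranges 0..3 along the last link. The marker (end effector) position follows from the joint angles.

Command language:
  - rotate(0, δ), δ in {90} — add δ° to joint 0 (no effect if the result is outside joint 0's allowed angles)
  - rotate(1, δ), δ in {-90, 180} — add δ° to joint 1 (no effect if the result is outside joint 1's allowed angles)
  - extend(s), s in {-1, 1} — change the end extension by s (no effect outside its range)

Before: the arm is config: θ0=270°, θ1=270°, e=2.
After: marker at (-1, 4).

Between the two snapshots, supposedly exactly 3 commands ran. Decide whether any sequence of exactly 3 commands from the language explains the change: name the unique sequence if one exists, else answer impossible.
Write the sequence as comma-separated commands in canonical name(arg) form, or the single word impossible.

rotate(0, 90), rotate(0, 90), rotate(0, 90)

from: config: θ0=270°, θ1=270°, e=2
t=1 rotate(0, 90) ⇒ config: θ0=0°, θ1=270°, e=2
t=2 rotate(0, 90) ⇒ config: θ0=90°, θ1=270°, e=2
t=3 rotate(0, 90) ⇒ config: θ0=180°, θ1=270°, e=2
all 125 alternatives checked — unique.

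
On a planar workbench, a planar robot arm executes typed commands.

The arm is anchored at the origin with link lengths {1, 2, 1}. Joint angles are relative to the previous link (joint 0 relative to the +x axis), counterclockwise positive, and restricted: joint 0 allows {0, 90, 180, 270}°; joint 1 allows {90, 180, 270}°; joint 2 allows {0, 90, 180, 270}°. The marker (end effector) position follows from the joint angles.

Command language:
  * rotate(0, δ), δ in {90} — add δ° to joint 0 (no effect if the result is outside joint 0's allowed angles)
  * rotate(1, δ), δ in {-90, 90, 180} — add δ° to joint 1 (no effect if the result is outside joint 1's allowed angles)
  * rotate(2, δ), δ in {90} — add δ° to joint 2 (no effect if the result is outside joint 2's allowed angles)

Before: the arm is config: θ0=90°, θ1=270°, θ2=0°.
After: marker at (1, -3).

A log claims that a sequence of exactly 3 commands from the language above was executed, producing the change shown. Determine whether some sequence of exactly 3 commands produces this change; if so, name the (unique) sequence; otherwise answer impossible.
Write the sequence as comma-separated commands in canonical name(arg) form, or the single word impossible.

begin: config: θ0=90°, θ1=270°, θ2=0°
[1] after rotate(0, 90): config: θ0=180°, θ1=270°, θ2=0°
[2] after rotate(0, 90): config: θ0=270°, θ1=270°, θ2=0°
[3] after rotate(0, 90): config: θ0=0°, θ1=270°, θ2=0°
all 125 alternatives checked — unique.

rotate(0, 90), rotate(0, 90), rotate(0, 90)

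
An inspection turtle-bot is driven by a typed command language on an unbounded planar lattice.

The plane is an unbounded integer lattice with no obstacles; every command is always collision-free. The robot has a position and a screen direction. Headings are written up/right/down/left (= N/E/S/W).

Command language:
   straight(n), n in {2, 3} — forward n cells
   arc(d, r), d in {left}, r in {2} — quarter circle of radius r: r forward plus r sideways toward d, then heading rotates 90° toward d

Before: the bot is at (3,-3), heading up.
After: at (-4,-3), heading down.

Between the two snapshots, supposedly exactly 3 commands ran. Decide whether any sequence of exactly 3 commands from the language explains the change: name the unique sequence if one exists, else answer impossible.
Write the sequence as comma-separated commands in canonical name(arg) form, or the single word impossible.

arc(left, 2), straight(3), arc(left, 2)

key: cell and facing (now S) both changed — the 3 commands mix motion and turning
from: at (3,-3), heading up
[1] after arc(left, 2): at (1,-1), heading left
[2] after straight(3): at (-2,-1), heading left
[3] after arc(left, 2): at (-4,-3), heading down
no rival 3-sequence matches.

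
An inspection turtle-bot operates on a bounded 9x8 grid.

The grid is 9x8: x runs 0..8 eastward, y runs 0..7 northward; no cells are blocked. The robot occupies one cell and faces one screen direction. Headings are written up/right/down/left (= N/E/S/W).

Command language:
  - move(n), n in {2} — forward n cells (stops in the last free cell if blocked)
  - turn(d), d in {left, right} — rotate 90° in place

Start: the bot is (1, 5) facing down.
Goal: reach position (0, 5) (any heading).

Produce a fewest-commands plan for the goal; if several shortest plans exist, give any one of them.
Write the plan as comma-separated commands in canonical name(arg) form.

t0: (1, 5) facing down
[1] after turn(right): (1, 5) facing left
[2] after move(2): (0, 5) facing left
nothing shorter than 2 reaches the goal.

turn(right), move(2)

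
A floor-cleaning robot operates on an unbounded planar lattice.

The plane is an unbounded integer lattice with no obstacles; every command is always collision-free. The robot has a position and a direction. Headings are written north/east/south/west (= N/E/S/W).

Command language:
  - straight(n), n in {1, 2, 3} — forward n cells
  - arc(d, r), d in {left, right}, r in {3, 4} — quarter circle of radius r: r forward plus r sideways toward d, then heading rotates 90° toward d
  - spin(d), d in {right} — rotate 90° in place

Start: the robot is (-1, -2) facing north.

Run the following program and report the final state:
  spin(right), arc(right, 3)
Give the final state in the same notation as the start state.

(2, -5) facing south

from: (-1, -2) facing north
step 1 (spin(right)): (-1, -2) facing east
step 2 (arc(right, 3)): (2, -5) facing south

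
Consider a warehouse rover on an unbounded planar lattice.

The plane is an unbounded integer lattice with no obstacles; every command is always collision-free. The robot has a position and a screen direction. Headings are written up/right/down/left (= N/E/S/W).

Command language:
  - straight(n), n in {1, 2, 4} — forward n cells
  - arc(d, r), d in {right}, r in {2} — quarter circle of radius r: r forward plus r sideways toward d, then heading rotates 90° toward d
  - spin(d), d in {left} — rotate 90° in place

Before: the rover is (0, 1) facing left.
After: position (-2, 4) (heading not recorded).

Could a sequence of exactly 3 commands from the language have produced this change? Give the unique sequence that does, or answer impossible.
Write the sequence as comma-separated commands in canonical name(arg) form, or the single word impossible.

key: running spin(left) before arc(right, 2) would end elsewhere — order is forced
from: (0, 1) facing left
[1] after arc(right, 2): (-2, 3) facing up
[2] after straight(1): (-2, 4) facing up
[3] after spin(left): (-2, 4) facing left
uniquely the one of 125 3-step routes that fits.

arc(right, 2), straight(1), spin(left)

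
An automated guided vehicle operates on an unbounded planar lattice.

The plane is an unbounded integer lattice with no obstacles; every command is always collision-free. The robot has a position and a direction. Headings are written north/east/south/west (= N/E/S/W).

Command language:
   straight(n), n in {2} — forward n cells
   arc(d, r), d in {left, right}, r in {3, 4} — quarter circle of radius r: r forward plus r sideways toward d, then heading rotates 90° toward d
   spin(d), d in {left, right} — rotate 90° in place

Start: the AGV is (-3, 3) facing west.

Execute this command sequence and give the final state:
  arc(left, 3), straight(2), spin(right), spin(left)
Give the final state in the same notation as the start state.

(-6, -2) facing south

from: (-3, 3) facing west
step 1 (arc(left, 3)): (-6, 0) facing south
step 2 (straight(2)): (-6, -2) facing south
step 3 (spin(right)): (-6, -2) facing west
step 4 (spin(left)): (-6, -2) facing south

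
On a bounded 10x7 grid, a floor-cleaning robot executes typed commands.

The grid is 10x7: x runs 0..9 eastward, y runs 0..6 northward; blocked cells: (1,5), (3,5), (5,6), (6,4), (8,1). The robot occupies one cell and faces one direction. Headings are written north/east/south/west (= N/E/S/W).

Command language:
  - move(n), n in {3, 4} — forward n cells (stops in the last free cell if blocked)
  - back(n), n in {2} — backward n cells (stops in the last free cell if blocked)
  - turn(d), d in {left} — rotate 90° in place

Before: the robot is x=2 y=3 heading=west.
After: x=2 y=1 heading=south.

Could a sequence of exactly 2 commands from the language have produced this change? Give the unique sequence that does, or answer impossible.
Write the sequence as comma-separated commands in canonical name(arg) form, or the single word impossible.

all 16 sequences checked — none match.

impossible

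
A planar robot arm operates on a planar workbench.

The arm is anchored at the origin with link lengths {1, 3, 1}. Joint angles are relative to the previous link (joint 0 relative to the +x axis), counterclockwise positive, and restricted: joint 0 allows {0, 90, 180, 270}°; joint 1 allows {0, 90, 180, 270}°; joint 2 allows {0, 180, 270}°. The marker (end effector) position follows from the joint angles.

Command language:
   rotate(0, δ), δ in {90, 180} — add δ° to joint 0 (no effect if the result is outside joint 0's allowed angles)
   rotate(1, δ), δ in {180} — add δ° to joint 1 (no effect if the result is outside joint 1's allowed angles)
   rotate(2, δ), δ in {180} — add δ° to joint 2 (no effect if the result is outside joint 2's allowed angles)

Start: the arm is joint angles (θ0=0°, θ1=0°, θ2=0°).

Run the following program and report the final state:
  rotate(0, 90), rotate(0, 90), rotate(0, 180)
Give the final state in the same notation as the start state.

joint angles (θ0=0°, θ1=0°, θ2=0°)

from: joint angles (θ0=0°, θ1=0°, θ2=0°)
step 1 (rotate(0, 90)): joint angles (θ0=90°, θ1=0°, θ2=0°)
step 2 (rotate(0, 90)): joint angles (θ0=180°, θ1=0°, θ2=0°)
step 3 (rotate(0, 180)): joint angles (θ0=0°, θ1=0°, θ2=0°)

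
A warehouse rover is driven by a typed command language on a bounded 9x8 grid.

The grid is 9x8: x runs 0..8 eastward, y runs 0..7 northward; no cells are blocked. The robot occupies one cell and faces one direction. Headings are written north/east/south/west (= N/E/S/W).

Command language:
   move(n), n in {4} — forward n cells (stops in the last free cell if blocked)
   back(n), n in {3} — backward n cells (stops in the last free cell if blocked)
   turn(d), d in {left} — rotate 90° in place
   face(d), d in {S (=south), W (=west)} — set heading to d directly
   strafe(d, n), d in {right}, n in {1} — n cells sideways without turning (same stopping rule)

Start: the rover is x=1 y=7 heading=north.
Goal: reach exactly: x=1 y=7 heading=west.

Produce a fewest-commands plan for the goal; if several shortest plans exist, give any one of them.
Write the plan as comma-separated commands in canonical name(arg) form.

turn(left)

begin: x=1 y=7 heading=north
step 1 (turn(left)): x=1 y=7 heading=west
no 0-step plan works, so 1 is optimal.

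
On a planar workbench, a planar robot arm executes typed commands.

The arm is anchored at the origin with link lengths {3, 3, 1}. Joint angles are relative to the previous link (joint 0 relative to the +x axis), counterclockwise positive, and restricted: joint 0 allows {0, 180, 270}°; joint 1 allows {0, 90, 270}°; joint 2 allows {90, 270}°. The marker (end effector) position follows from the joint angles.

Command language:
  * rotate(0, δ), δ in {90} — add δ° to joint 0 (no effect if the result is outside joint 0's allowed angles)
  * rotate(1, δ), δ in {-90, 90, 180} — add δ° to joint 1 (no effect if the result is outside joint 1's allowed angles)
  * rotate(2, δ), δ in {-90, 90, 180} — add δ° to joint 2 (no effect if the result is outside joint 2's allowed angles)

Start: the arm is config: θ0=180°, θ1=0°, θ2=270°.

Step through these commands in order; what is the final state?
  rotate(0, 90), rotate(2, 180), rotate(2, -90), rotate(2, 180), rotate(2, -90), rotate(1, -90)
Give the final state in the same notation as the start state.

start: config: θ0=180°, θ1=0°, θ2=270°
t=1 rotate(0, 90) ⇒ config: θ0=270°, θ1=0°, θ2=270°
t=2 rotate(2, 180) ⇒ config: θ0=270°, θ1=0°, θ2=90°
t=3 rotate(2, -90) ⇒ config: θ0=270°, θ1=0°, θ2=90°
t=4 rotate(2, 180) ⇒ config: θ0=270°, θ1=0°, θ2=270°
t=5 rotate(2, -90) ⇒ config: θ0=270°, θ1=0°, θ2=270°
t=6 rotate(1, -90) ⇒ config: θ0=270°, θ1=270°, θ2=270°

config: θ0=270°, θ1=270°, θ2=270°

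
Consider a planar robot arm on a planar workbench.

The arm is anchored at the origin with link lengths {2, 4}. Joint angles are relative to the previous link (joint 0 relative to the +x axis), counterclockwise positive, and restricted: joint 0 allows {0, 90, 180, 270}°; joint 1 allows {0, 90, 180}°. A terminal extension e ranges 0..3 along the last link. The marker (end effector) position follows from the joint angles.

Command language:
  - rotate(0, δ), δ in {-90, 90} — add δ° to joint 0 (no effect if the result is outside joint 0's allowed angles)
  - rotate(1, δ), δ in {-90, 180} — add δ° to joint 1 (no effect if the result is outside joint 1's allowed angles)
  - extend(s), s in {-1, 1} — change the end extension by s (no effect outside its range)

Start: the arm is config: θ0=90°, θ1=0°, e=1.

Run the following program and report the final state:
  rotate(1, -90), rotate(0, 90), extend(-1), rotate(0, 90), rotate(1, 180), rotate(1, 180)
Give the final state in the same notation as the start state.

config: θ0=270°, θ1=0°, e=0

initial: config: θ0=90°, θ1=0°, e=1
t=1 rotate(1, -90) ⇒ config: θ0=90°, θ1=0°, e=1
t=2 rotate(0, 90) ⇒ config: θ0=180°, θ1=0°, e=1
t=3 extend(-1) ⇒ config: θ0=180°, θ1=0°, e=0
t=4 rotate(0, 90) ⇒ config: θ0=270°, θ1=0°, e=0
t=5 rotate(1, 180) ⇒ config: θ0=270°, θ1=180°, e=0
t=6 rotate(1, 180) ⇒ config: θ0=270°, θ1=0°, e=0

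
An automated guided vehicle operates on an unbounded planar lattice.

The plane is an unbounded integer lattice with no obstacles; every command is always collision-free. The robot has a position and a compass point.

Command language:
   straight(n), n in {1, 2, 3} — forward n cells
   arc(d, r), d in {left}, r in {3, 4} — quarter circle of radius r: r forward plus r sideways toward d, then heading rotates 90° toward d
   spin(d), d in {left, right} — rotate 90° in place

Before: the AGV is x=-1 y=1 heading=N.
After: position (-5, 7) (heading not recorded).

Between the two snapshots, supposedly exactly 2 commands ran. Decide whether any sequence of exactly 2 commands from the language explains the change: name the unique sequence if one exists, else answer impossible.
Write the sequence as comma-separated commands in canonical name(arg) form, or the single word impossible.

key: order matters: swapping straight(2) and arc(left, 4) lands elsewhere
from: x=-1 y=1 heading=N
step 1 (straight(2)): x=-1 y=3 heading=N
step 2 (arc(left, 4)): x=-5 y=7 heading=W
no rival 2-sequence matches.

straight(2), arc(left, 4)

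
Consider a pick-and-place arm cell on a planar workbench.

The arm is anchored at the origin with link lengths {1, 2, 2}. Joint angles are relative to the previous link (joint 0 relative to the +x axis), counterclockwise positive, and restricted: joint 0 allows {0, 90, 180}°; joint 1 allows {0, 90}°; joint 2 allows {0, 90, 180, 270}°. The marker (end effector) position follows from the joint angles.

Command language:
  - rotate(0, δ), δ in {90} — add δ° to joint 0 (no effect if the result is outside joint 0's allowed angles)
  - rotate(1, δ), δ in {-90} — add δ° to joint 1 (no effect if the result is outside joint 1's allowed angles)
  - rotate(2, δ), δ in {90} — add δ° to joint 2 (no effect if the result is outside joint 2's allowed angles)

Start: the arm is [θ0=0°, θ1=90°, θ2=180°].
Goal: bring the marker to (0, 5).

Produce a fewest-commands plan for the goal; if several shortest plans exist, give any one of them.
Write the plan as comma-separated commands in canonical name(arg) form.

start: [θ0=0°, θ1=90°, θ2=180°]
step 1 (rotate(2, 90)): [θ0=0°, θ1=90°, θ2=270°]
step 2 (rotate(2, 90)): [θ0=0°, θ1=90°, θ2=0°]
step 3 (rotate(1, -90)): [θ0=0°, θ1=0°, θ2=0°]
step 4 (rotate(0, 90)): [θ0=90°, θ1=0°, θ2=0°]
no 3-step plan works, so 4 is optimal.

rotate(2, 90), rotate(2, 90), rotate(1, -90), rotate(0, 90)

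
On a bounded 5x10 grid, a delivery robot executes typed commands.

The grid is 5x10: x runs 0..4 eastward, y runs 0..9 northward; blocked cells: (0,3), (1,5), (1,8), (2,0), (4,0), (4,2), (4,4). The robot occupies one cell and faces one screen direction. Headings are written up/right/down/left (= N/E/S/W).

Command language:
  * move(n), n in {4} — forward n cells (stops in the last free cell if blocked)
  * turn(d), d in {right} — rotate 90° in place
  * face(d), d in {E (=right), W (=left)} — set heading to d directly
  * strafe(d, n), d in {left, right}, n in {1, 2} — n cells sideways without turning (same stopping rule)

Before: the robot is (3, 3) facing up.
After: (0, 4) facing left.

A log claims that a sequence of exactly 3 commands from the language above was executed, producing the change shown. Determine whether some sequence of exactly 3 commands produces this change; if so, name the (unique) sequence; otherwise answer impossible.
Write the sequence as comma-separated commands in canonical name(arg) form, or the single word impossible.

face(W), strafe(right, 1), move(4)

key: running move(4) before face(W) would end elsewhere — order is forced
start: (3, 3) facing up
step 1 (face(W)): (3, 3) facing left
step 2 (strafe(right, 1)): (3, 4) facing left
step 3 (move(4)): (0, 4) facing left
no rival 3-sequence matches.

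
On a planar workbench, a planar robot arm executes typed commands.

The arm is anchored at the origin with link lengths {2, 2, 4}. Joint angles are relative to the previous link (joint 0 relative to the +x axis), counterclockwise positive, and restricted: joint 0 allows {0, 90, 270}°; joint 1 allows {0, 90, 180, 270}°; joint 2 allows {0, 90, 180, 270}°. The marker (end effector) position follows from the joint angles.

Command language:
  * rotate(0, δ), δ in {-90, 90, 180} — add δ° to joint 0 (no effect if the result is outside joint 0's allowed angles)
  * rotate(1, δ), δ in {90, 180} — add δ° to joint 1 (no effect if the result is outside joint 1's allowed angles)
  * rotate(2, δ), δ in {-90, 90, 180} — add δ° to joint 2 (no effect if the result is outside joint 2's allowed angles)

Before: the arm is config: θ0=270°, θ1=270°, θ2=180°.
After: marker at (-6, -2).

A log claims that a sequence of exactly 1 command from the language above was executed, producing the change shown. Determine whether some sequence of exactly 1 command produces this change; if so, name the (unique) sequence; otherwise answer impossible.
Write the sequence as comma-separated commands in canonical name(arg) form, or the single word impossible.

rotate(2, 180)

from: config: θ0=270°, θ1=270°, θ2=180°
1. rotate(2, 180) → config: θ0=270°, θ1=270°, θ2=0°
all 8 alternatives checked — unique.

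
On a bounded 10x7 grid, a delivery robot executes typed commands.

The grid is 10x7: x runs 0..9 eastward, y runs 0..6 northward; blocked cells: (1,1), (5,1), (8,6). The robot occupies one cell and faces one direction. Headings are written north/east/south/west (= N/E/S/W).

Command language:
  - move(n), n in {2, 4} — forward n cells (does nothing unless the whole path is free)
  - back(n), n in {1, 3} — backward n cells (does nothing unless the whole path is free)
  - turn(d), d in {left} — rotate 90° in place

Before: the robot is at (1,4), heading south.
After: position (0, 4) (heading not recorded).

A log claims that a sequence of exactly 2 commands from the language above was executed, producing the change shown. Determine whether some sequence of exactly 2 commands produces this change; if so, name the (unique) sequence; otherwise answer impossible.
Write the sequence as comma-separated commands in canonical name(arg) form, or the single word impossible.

turn(left), back(1)

key: order matters: swapping turn(left) and back(1) lands elsewhere
initial: at (1,4), heading south
step 1 (turn(left)): at (1,4), heading east
step 2 (back(1)): at (0,4), heading east
all 25 alternatives checked — unique.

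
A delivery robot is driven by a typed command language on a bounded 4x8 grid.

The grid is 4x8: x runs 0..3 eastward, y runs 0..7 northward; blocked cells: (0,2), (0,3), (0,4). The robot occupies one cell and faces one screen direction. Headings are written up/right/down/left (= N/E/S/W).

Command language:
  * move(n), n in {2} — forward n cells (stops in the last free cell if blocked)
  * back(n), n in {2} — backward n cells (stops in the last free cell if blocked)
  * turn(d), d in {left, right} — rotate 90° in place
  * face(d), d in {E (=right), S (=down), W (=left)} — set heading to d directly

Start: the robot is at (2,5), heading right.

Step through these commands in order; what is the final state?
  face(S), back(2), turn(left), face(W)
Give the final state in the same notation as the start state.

at (2,7), heading left

initial: at (2,5), heading right
step 1 (face(S)): at (2,5), heading down
step 2 (back(2)): at (2,7), heading down
step 3 (turn(left)): at (2,7), heading right
step 4 (face(W)): at (2,7), heading left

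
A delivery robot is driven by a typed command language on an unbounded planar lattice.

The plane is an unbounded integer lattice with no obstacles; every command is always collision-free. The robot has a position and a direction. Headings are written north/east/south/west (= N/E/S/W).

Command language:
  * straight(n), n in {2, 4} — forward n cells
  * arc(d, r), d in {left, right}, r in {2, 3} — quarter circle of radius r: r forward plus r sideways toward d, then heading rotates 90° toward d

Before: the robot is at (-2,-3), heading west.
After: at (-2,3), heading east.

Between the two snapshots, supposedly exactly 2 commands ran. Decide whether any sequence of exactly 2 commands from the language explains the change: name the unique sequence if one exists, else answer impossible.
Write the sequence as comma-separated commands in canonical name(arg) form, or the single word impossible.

key: cell and facing (now E) both changed — the 2 commands mix motion and turning
from: at (-2,-3), heading west
step 1 (arc(right, 3)): at (-5,0), heading north
step 2 (arc(right, 3)): at (-2,3), heading east
no rival 2-sequence matches.

arc(right, 3), arc(right, 3)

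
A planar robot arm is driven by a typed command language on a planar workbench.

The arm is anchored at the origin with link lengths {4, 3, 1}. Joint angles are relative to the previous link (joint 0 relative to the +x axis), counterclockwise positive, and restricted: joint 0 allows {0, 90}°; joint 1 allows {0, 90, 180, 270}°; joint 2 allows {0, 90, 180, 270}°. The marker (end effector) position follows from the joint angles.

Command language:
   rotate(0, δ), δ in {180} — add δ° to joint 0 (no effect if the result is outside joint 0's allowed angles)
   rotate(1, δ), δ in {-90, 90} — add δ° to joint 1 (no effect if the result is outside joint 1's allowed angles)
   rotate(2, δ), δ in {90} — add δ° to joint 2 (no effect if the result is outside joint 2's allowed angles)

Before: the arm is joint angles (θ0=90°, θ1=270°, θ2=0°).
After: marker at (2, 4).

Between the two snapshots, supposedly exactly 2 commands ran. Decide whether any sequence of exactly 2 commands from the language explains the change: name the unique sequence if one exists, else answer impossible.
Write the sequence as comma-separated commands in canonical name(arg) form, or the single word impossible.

rotate(2, 90), rotate(2, 90)

begin: joint angles (θ0=90°, θ1=270°, θ2=0°)
step 1 (rotate(2, 90)): joint angles (θ0=90°, θ1=270°, θ2=90°)
step 2 (rotate(2, 90)): joint angles (θ0=90°, θ1=270°, θ2=180°)
no other 2-command option fits: unique.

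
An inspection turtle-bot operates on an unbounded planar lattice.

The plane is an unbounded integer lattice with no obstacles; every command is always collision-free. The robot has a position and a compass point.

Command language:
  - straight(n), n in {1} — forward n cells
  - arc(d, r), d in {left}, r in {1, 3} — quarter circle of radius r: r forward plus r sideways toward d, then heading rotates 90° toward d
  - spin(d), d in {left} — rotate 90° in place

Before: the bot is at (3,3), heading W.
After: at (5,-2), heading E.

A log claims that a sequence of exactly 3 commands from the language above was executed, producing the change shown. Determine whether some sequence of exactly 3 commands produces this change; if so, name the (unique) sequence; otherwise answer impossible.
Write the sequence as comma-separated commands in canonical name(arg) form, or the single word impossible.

key: position moved to (5,-2) AND the heading swung to E — translation plus rotation needed
initial: at (3,3), heading W
1. arc(left, 1) → at (2,2), heading S
2. straight(1) → at (2,1), heading S
3. arc(left, 3) → at (5,-2), heading E
no other 3-command option fits: unique.

arc(left, 1), straight(1), arc(left, 3)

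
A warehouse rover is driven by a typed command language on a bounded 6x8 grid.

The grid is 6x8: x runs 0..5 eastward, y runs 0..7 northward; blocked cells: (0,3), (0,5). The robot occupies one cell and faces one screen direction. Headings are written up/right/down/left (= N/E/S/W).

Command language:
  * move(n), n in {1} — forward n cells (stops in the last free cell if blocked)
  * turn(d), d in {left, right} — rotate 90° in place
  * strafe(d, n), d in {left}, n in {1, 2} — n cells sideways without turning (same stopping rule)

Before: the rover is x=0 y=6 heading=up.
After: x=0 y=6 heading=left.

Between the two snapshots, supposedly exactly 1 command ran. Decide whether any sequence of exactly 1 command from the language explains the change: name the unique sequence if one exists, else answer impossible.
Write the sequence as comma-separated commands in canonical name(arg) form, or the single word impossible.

turn(left)

key: parked at (0,6) the whole time — nothing moves the robot
t0: x=0 y=6 heading=up
step 1 (turn(left)): x=0 y=6 heading=left
no other 1-command option fits: unique.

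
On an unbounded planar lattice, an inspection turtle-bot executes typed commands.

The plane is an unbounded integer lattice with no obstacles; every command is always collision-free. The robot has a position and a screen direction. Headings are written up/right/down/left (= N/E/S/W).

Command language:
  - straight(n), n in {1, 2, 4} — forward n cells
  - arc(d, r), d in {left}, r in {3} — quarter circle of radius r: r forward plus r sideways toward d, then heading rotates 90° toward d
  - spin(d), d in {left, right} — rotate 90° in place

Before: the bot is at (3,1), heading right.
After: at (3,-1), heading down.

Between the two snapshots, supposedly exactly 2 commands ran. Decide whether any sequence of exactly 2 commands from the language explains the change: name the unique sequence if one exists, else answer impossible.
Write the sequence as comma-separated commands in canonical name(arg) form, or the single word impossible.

key: position moved to (3,-1) AND the heading swung to S — translation plus rotation needed
begin: at (3,1), heading right
1. spin(right) → at (3,1), heading down
2. straight(2) → at (3,-1), heading down
no rival 2-sequence matches.

spin(right), straight(2)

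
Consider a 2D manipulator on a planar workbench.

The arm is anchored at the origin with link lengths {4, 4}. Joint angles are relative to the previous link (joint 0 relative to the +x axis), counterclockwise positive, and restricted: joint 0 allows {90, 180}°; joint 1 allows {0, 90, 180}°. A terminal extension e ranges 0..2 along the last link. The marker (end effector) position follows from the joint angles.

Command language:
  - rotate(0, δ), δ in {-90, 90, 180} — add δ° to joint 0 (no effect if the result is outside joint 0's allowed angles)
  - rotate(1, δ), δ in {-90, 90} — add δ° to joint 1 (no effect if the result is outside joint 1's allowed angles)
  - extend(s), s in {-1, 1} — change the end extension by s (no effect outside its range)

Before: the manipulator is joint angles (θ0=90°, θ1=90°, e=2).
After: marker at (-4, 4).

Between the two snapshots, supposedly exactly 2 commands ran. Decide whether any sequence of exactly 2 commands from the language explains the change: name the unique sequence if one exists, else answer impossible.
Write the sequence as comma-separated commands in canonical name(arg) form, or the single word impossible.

extend(-1), extend(-1)

from: joint angles (θ0=90°, θ1=90°, e=2)
step 1 (extend(-1)): joint angles (θ0=90°, θ1=90°, e=1)
step 2 (extend(-1)): joint angles (θ0=90°, θ1=90°, e=0)
uniquely the one of 49 2-step routes that fits.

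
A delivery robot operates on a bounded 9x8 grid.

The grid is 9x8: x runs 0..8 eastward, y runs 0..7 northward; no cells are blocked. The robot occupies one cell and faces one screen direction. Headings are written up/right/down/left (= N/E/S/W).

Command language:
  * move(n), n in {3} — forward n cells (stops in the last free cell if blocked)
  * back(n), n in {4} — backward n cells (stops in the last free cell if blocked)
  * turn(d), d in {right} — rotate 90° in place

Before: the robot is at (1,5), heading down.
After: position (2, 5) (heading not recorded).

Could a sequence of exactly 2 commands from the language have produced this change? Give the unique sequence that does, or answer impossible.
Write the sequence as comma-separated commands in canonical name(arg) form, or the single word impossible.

impossible

every 2-command combo misses the target.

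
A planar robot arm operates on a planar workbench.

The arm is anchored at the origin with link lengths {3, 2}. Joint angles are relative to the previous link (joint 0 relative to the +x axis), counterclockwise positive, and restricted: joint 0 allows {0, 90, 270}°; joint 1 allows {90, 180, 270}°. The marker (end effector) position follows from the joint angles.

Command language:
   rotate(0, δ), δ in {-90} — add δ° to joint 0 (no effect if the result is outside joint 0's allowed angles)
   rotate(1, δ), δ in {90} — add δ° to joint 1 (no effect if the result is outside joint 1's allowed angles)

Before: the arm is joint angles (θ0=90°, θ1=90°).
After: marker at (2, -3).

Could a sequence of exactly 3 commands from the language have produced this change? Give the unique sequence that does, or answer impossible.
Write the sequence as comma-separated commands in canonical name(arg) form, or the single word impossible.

rotate(0, -90), rotate(0, -90), rotate(0, -90)

from: joint angles (θ0=90°, θ1=90°)
[1] after rotate(0, -90): joint angles (θ0=0°, θ1=90°)
[2] after rotate(0, -90): joint angles (θ0=270°, θ1=90°)
[3] after rotate(0, -90): joint angles (θ0=270°, θ1=90°)
all 8 alternatives checked — unique.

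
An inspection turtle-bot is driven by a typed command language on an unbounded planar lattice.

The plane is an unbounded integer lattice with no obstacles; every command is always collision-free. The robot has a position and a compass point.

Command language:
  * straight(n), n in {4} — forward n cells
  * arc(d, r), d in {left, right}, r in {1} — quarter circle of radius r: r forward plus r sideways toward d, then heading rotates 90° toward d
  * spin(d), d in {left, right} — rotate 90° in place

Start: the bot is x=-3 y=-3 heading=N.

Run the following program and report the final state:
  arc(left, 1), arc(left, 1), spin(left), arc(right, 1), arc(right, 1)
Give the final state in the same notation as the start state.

initial: x=-3 y=-3 heading=N
[1] after arc(left, 1): x=-4 y=-2 heading=W
[2] after arc(left, 1): x=-5 y=-3 heading=S
[3] after spin(left): x=-5 y=-3 heading=E
[4] after arc(right, 1): x=-4 y=-4 heading=S
[5] after arc(right, 1): x=-5 y=-5 heading=W

x=-5 y=-5 heading=W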